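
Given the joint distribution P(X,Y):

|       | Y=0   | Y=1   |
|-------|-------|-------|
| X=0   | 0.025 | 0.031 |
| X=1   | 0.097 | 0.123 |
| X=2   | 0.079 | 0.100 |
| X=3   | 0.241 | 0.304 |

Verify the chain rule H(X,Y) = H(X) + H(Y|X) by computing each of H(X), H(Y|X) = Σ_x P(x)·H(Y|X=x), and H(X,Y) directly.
H(X) = 1.6350 bits, H(Y|X) = 0.9903 bits, H(X,Y) = 2.6252 bits

Marginal of X (row sums):
  P(X=0) = 0.025 + 0.031 = 0.056
  P(X=1) = 0.097 + 0.123 = 0.220
  P(X=2) = 0.079 + 0.100 = 0.179
  P(X=3) = 0.241 + 0.304 = 0.545
H(X) = -[0.056·log₂(0.056) + 0.220·log₂(0.220) + 0.179·log₂(0.179) + 0.545·log₂(0.545)]
  = 0.232872 + 0.480573 + 0.444272 + 0.477241 = 1.6350 bits

H(Y|X) = Σ_x P(x)·H(Y|X=x):
  X=0: P(X=0) = 0.056, P(Y|X=0) = (25/56, 31/56) → H(Y|X=0) = 0.991703
  X=1: P(X=1) = 0.220, P(Y|X=1) = (97/220, 123/220) → H(Y|X=1) = 0.989901
  X=2: P(X=2) = 0.179, P(Y|X=2) = (79/179, 100/179) → H(Y|X=2) = 0.990049
  X=3: P(X=3) = 0.545, P(Y|X=3) = (241/545, 304/545) → H(Y|X=3) = 0.990339
H(Y|X) = 0.056·0.991703 + 0.220·0.989901 + 0.179·0.990049 + 0.545·0.990339 = 0.9903 bits

H(X,Y) = -Σ_{x,y} P(x,y) log₂ P(x,y). Per-cell terms -P(x,y)·log₂P(x,y):
  X=0: 0.133048, 0.155359
  X=1: 0.326490, 0.371862
  X=2: 0.289298, 0.332193
  X=3: 0.494748, 0.522228
Sum of the 8 terms: H(X,Y) = 2.6252 bits

Chain rule check:
  H(X) + H(Y|X) = 1.6350 + 0.9903 = 2.6253 bits
  H(X,Y) = 2.6252 bits
✓ Chain rule verified (Δ = 0.0001 is 4-dp rounding noise: each of the three values was rounded independently).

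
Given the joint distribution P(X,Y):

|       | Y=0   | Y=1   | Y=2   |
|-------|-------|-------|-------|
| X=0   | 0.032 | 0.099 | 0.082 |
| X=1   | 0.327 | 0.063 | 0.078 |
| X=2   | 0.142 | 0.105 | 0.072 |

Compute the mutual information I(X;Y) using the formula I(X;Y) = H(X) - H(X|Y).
0.1456 bits

I(X;Y) = H(X) - H(X|Y)

Marginal of X (row sums):
  P(X=0) = 0.032 + 0.099 + 0.082 = 0.213
  P(X=1) = 0.327 + 0.063 + 0.078 = 0.468
  P(X=2) = 0.142 + 0.105 + 0.072 = 0.319
H(X) = -[0.213·log₂(0.213) + 0.468·log₂(0.468) + 0.319·log₂(0.319)]
  = 0.47522 + 0.51266 + 0.52583 = 1.51371 bits

Marginal of Y (column sums):
  P(Y=0) = 0.032 + 0.327 + 0.142 = 0.501
  P(Y=1) = 0.099 + 0.063 + 0.105 = 0.267
  P(Y=2) = 0.082 + 0.078 + 0.072 = 0.232
H(X|Y) = Σ_y P(y)·H(X|Y=y):
  Y=0: P(Y=0) = 0.501, P(X|Y=0) = (32/501, 109/167, 142/501) → H(X|Y=0) = 1.17078
  Y=1: P(Y=1) = 0.267, P(X|Y=1) = (33/89, 21/89, 35/89) → H(X|Y=1) = 1.55182
  Y=2: P(Y=2) = 0.232, P(X|Y=2) = (41/116, 39/116, 9/29) → H(X|Y=2) = 1.58292
H(X|Y) = 0.501·1.17078 + 0.267·1.55182 + 0.232·1.58292 = 1.36813 bits

I(X;Y) = H(X) - H(X|Y) = 1.51371 - 1.36813 = 0.1456 bits

Cross-check via I(X;Y) = H(X) + H(Y) - H(X,Y): computing H(Y) from the column sums and H(X,Y) from the 9 cells in the same way gives H(Y) = 1.49722 bits and H(X,Y) = 2.86536 bits, so
I(X;Y) = 1.51371 + 1.49722 - 2.86536 = 0.1456 bits ✓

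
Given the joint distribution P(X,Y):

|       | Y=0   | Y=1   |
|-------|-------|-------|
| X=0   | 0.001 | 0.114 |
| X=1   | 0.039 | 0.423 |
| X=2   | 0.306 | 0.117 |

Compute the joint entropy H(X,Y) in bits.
1.9596 bits

H(X,Y) = -Σ_{x,y} P(x,y) log₂ P(x,y). Per-cell terms -P(x,y)·log₂P(x,y):
  X=0: 0.00997, 0.35715
  X=1: 0.18253, 0.52506
  X=2: 0.52277, 0.36216
Sum of the 6 terms: H(X,Y) = 1.9596 bits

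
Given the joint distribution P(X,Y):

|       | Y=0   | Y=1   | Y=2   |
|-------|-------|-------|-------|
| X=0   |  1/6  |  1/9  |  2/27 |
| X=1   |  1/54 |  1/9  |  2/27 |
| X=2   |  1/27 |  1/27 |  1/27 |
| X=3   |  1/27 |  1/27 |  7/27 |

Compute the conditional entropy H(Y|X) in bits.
1.3052 bits

H(Y|X) = H(X,Y) - H(X)

H(X,Y) = -Σ_{x,y} P(x,y) log₂ P(x,y). Per-cell terms -P(x,y)·log₂P(x,y):
  X=0: 0.4308271, 0.3522139, 0.2781398
  X=1: 0.1065720, 0.3522139, 0.2781398
  X=2: 0.1761069, 0.1761069, 0.1761069
  X=3: 0.1761069, 0.1761069, 0.5049159
Sum of the 12 terms: H(X,Y) = 3.183557 bits

Marginal of X (row sums):
  P(X=0) = 1/6 + 1/9 + 2/27 = 19/54
  P(X=1) = 1/54 + 1/9 + 2/27 = 11/54
  P(X=2) = 1/27 + 1/27 + 1/27 = 1/9
  P(X=3) = 1/27 + 1/27 + 7/27 = 1/3
H(X) = -[(19/54)·log₂(19/54) + (11/54)·log₂(11/54) + (1/9)·log₂(1/9) + (1/3)·log₂(1/3)]
  = 0.5302267 + 0.4675929 + 0.3522139 + 0.5283208 = 1.878354 bits

H(Y|X) = H(X,Y) - H(X) = 3.183557 - 1.878354 = 1.3052 bits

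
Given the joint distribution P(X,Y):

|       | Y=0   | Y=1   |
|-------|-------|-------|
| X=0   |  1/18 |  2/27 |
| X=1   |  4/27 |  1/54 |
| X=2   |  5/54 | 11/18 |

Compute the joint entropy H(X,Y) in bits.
1.7766 bits

H(X,Y) = -Σ_{x,y} P(x,y) log₂ P(x,y). Per-cell terms -P(x,y)·log₂P(x,y):
  X=0: 0.2317, 0.2781
  X=1: 0.4081, 0.1066
  X=2: 0.3179, 0.4342
Sum of the 6 terms: H(X,Y) = 1.7766 bits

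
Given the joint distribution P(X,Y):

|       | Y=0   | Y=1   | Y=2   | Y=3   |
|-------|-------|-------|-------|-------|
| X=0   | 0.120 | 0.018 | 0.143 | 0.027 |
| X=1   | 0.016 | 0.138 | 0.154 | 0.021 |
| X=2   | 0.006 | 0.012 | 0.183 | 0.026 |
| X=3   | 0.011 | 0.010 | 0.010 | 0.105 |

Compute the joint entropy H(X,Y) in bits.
3.2878 bits

H(X,Y) = -Σ_{x,y} P(x,y) log₂ P(x,y). Per-cell terms -P(x,y)·log₂P(x,y):
  X=0: 0.36707, 0.10433, 0.40125, 0.14069
  X=1: 0.09545, 0.39430, 0.41565, 0.11704
  X=2: 0.04428, 0.07657, 0.44837, 0.13690
  X=3: 0.07157, 0.06644, 0.06644, 0.34141
Sum of the 16 terms: H(X,Y) = 3.2878 bits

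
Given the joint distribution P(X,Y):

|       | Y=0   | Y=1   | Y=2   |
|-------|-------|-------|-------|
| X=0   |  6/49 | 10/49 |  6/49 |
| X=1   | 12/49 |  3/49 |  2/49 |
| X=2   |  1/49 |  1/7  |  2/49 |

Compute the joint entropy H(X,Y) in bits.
2.8460 bits

H(X,Y) = -Σ_{x,y} P(x,y) log₂ P(x,y). Per-cell terms -P(x,y)·log₂P(x,y):
  X=0: 0.370989, 0.467915, 0.370989
  X=1: 0.497081, 0.246719, 0.188356
  X=2: 0.114586, 0.401051, 0.188356
Sum of the 9 terms: H(X,Y) = 2.8460 bits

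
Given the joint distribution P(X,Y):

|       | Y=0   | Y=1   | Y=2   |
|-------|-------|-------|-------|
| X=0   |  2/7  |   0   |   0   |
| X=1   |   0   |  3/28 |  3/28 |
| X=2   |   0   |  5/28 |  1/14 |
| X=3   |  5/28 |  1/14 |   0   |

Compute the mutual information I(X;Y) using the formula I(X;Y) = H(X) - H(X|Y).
0.8424 bits

I(X;Y) = H(X) - H(X|Y)

Marginal of X (row sums):
  P(X=0) = 2/7 + 0 + 0 = 2/7
  P(X=1) = 0 + 3/28 + 3/28 = 3/14
  P(X=2) = 0 + 5/28 + 1/14 = 1/4
  P(X=3) = 5/28 + 1/14 + 0 = 1/4
H(X) = -[(2/7)·log₂(2/7) + (3/14)·log₂(3/14) + (1/4)·log₂(1/4) + (1/4)·log₂(1/4)]
  = 0.5164 + 0.4762 + 0.5000 + 0.5000 = 1.9926 bits

Marginal of Y (column sums):
  P(Y=0) = 2/7 + 0 + 0 + 5/28 = 13/28
  P(Y=1) = 0 + 3/28 + 5/28 + 1/14 = 5/14
  P(Y=2) = 0 + 3/28 + 1/14 + 0 = 5/28
H(X|Y) = Σ_y P(y)·H(X|Y=y):
  Y=0: P(Y=0) = 13/28, P(X|Y=0) = (8/13, 0, 0, 5/13) → H(X|Y=0) = 0.9612
  Y=1: P(Y=1) = 5/14, P(X|Y=1) = (0, 3/10, 1/2, 1/5) → H(X|Y=1) = 1.4855
  Y=2: P(Y=2) = 5/28, P(X|Y=2) = (0, 3/5, 2/5, 0) → H(X|Y=2) = 0.9710
H(X|Y) = (13/28)·0.9612 + (5/14)·1.4855 + (5/28)·0.9710 = 1.1502 bits

I(X;Y) = H(X) - H(X|Y) = 1.9926 - 1.1502 = 0.8424 bits

Cross-check via I(X;Y) = H(X) + H(Y) - H(X,Y): computing H(Y) from the column sums and H(X,Y) from the 12 cells in the same way gives H(Y) = 1.4883 bits and H(X,Y) = 2.6385 bits, so
I(X;Y) = 1.9926 + 1.4883 - 2.6385 = 0.8424 bits ✓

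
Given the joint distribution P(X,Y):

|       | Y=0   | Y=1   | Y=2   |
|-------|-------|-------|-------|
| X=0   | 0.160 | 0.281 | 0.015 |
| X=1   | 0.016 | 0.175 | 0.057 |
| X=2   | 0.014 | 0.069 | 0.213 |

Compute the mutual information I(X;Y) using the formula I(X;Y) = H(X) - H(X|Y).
0.3676 bits

I(X;Y) = H(X) - H(X|Y)

Marginal of X (row sums):
  P(X=0) = 0.160 + 0.281 + 0.015 = 0.456
  P(X=1) = 0.016 + 0.175 + 0.057 = 0.248
  P(X=2) = 0.014 + 0.069 + 0.213 = 0.296
H(X) = -[0.456·log₂(0.456) + 0.248·log₂(0.248) + 0.296·log₂(0.296)]
  = 0.516600 + 0.498874 + 0.519874 = 1.53535 bits

Marginal of Y (column sums):
  P(Y=0) = 0.160 + 0.016 + 0.014 = 0.190
  P(Y=1) = 0.281 + 0.175 + 0.069 = 0.525
  P(Y=2) = 0.015 + 0.057 + 0.213 = 0.285
H(X|Y) = Σ_y P(y)·H(X|Y=y):
  Y=0: P(Y=0) = 0.190, P(X|Y=0) = (16/19, 8/95, 7/95) → H(X|Y=0) = 0.786637
  Y=1: P(Y=1) = 0.525, P(X|Y=1) = (281/525, 1/3, 23/175) → H(X|Y=1) = 1.395747
  Y=2: P(Y=2) = 0.285, P(X|Y=2) = (1/19, 1/5, 71/95) → H(X|Y=2) = 1.001937
H(X|Y) = 0.190·0.786637 + 0.525·1.395747 + 0.285·1.001937 = 1.16778 bits

I(X;Y) = H(X) - H(X|Y) = 1.53535 - 1.16778 = 0.3676 bits

Cross-check via I(X;Y) = H(X) + H(Y) - H(X,Y): computing H(Y) from the column sums and H(X,Y) from the 9 cells in the same way gives H(Y) = 1.45940 bits and H(X,Y) = 2.62718 bits, so
I(X;Y) = 1.53535 + 1.45940 - 2.62718 = 0.3676 bits ✓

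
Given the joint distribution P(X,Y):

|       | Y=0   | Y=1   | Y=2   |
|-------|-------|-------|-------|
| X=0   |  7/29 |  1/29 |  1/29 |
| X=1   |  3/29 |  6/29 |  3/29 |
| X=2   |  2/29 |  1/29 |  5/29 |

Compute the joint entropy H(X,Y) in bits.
2.8483 bits

H(X,Y) = -Σ_{x,y} P(x,y) log₂ P(x,y). Per-cell terms -P(x,y)·log₂P(x,y):
  X=0: 0.49498, 0.16752, 0.16752
  X=1: 0.33859, 0.47028, 0.33859
  X=2: 0.26607, 0.16752, 0.43725
Sum of the 9 terms: H(X,Y) = 2.8483 bits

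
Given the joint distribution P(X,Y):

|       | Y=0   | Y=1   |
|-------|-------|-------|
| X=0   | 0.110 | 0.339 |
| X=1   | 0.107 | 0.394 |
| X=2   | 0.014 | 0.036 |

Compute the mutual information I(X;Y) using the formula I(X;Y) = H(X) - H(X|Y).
0.0014 bits

I(X;Y) = H(X) - H(X|Y)

Marginal of X (row sums):
  P(X=0) = 0.110 + 0.339 = 0.449
  P(X=1) = 0.107 + 0.394 = 0.501
  P(X=2) = 0.014 + 0.036 = 0.050
H(X) = -[0.449·log₂(0.449) + 0.501·log₂(0.501) + 0.050·log₂(0.050)]
  = 0.518690 + 0.499556 + 0.216096 = 1.23434 bits

Marginal of Y (column sums):
  P(Y=0) = 0.110 + 0.107 + 0.014 = 0.231
  P(Y=1) = 0.339 + 0.394 + 0.036 = 0.769
H(X|Y) = Σ_y P(y)·H(X|Y=y):
  Y=0: P(Y=0) = 0.231, P(X|Y=0) = (10/21, 107/231, 2/33) → H(X|Y=0) = 1.269110
  Y=1: P(Y=1) = 0.769, P(X|Y=1) = (339/769, 394/769, 36/769) → H(X|Y=1) = 1.222017
H(X|Y) = 0.231·1.269110 + 0.769·1.222017 = 1.23290 bits

I(X;Y) = H(X) - H(X|Y) = 1.23434 - 1.23290 = 0.0014 bits

Cross-check via I(X;Y) = H(X) + H(Y) - H(X,Y): computing H(Y) from the column sums and H(X,Y) from the 6 cells in the same way gives H(Y) = 0.77975 bits and H(X,Y) = 2.01265 bits, so
I(X;Y) = 1.23434 + 0.77975 - 2.01265 = 0.0014 bits ✓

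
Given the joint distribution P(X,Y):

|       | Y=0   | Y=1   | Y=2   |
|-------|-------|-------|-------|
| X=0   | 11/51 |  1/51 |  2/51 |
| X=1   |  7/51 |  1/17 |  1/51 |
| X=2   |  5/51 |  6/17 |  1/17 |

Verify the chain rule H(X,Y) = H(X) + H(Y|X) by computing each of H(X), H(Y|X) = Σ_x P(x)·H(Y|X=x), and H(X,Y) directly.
H(X) = 1.4848 bits, H(Y|X) = 1.1311 bits, H(X,Y) = 2.6159 bits

Marginal of X (row sums):
  P(X=0) = 11/51 + 1/51 + 2/51 = 14/51
  P(X=1) = 7/51 + 1/17 + 1/51 = 11/51
  P(X=2) = 5/51 + 6/17 + 1/17 = 26/51
H(X) = -[(14/51)·log₂(14/51) + (11/51)·log₂(11/51) + (26/51)·log₂(26/51)]
  = 0.51198 + 0.47731 + 0.49552 = 1.4848 bits

H(Y|X) = Σ_x P(x)·H(Y|X=x):
  X=0: P(X=0) = 14/51, P(Y|X=0) = (11/14, 1/14, 1/7) → H(Y|X=0) = 0.94637
  X=1: P(X=1) = 11/51, P(Y|X=1) = (7/11, 3/11, 1/11) → H(Y|X=1) = 1.24067
  X=2: P(X=2) = 26/51, P(Y|X=2) = (5/26, 9/13, 3/26) → H(Y|X=2) = 1.18416
H(Y|X) = (14/51)·0.94637 + (11/51)·1.24067 + (26/51)·1.18416 = 1.1311 bits

H(X,Y) = -Σ_{x,y} P(x,y) log₂ P(x,y). Per-cell terms -P(x,y)·log₂P(x,y):
  X=0: 0.47731, 0.11122, 0.18323
  X=1: 0.39324, 0.24044, 0.11122
  X=2: 0.32848, 0.53029, 0.24044
Sum of the 9 terms: H(X,Y) = 2.6159 bits

Chain rule check:
  H(X) + H(Y|X) = 1.4848 + 1.1311 = 2.6159 bits
  H(X,Y) = 2.6159 bits
✓ Chain rule verified.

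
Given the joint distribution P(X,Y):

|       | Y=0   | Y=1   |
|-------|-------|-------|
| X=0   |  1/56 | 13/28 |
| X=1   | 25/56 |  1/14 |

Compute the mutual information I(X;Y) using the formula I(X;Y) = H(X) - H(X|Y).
0.5864 bits

I(X;Y) = H(X) - H(X|Y)

Marginal of X (row sums):
  P(X=0) = 1/56 + 13/28 = 27/56
  P(X=1) = 25/56 + 1/14 = 29/56
H(X) = -[(27/56)·log₂(27/56) + (29/56)·log₂(29/56)]
  = 0.50744 + 0.49164 = 0.9991 bits

Marginal of Y (column sums):
  P(Y=0) = 1/56 + 25/56 = 13/28
  P(Y=1) = 13/28 + 1/14 = 15/28
H(X|Y) = Σ_y P(y)·H(X|Y=y):
  Y=0: P(Y=0) = 13/28, P(X|Y=0) = (1/26, 25/26) → H(X|Y=0) = 0.23519
  Y=1: P(Y=1) = 15/28, P(X|Y=1) = (13/15, 2/15) → H(X|Y=1) = 0.56651
H(X|Y) = (13/28)·0.23519 + (15/28)·0.56651 = 0.4127 bits

I(X;Y) = H(X) - H(X|Y) = 0.9991 - 0.4127 = 0.5864 bits

Cross-check via I(X;Y) = H(X) + H(Y) - H(X,Y): computing H(Y) from the column sums and H(X,Y) from the 4 cells in the same way gives H(Y) = 0.9963 bits and H(X,Y) = 1.4090 bits, so
I(X;Y) = 0.9991 + 0.9963 - 1.4090 = 0.5864 bits ✓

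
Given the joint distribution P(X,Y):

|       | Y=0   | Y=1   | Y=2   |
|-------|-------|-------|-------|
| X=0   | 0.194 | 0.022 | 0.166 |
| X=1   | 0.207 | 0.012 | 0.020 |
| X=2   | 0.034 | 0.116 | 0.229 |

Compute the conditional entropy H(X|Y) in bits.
1.2238 bits

H(X|Y) = H(X,Y) - H(Y)

H(X,Y) = -Σ_{x,y} P(x,y) log₂ P(x,y). Per-cell terms -P(x,y)·log₂P(x,y):
  X=0: 0.4589791, 0.1211398, 0.4300636
  X=1: 0.4703655, 0.0765699, 0.1128771
  X=2: 0.1658629, 0.3605052, 0.4869869
Sum of the 9 terms: H(X,Y) = 2.683350 bits

Marginal of Y (column sums):
  P(Y=0) = 0.194 + 0.207 + 0.034 = 0.435
  P(Y=1) = 0.022 + 0.012 + 0.116 = 0.150
  P(Y=2) = 0.166 + 0.020 + 0.229 = 0.415
H(Y) = -[0.435·log₂(0.435) + 0.150·log₂(0.150) + 0.415·log₂(0.415)]
  = 0.5223970 + 0.4105448 + 0.5265590 = 1.459501 bits

H(X|Y) = H(X,Y) - H(Y) = 2.683350 - 1.459501 = 1.2238 bits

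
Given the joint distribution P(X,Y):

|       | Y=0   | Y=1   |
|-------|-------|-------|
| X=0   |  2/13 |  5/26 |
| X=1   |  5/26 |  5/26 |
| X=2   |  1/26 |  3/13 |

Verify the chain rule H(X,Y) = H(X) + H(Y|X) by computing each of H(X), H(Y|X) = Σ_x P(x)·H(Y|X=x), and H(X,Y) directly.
H(X) = 1.5697 bits, H(Y|X) = 0.8870 bits, H(X,Y) = 2.4566 bits

Marginal of X (row sums):
  P(X=0) = 2/13 + 5/26 = 9/26
  P(X=1) = 5/26 + 5/26 = 5/13
  P(X=2) = 1/26 + 3/13 = 7/26
H(X) = -[(9/26)·log₂(9/26) + (5/13)·log₂(5/13) + (7/26)·log₂(7/26)]
  = 0.529794 + 0.530197 + 0.509677 = 1.5697 bits

H(Y|X) = Σ_x P(x)·H(Y|X=x):
  X=0: P(X=0) = 9/26, P(Y|X=0) = (4/9, 5/9) → H(Y|X=0) = 0.991076
  X=1: P(X=1) = 5/13, P(Y|X=1) = (1/2, 1/2) → H(Y|X=1) = 1.000000
  X=2: P(X=2) = 7/26, P(Y|X=2) = (1/7, 6/7) → H(Y|X=2) = 0.591673
H(Y|X) = (9/26)·0.991076 + (5/13)·1.000000 + (7/26)·0.591673 = 0.8870 bits

H(X,Y) = -Σ_{x,y} P(x,y) log₂ P(x,y). Per-cell terms -P(x,y)·log₂P(x,y):
  X=0: 0.415452, 0.457406
  X=1: 0.457406, 0.457406
  X=2: 0.180786, 0.488187
Sum of the 6 terms: H(X,Y) = 2.4566 bits

Chain rule check:
  H(X) + H(Y|X) = 1.5697 + 0.8870 = 2.4567 bits
  H(X,Y) = 2.4566 bits
✓ Chain rule verified (Δ = 0.0001 is 4-dp rounding noise: each of the three values was rounded independently).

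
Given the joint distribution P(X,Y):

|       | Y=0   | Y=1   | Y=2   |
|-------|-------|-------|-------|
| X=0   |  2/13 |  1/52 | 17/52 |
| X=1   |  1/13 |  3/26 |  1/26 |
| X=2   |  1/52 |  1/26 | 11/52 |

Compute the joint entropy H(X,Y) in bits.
2.6418 bits

H(X,Y) = -Σ_{x,y} P(x,y) log₂ P(x,y). Per-cell terms -P(x,y)·log₂P(x,y):
  X=0: 0.4155, 0.1096, 0.5273
  X=1: 0.2846, 0.3595, 0.1808
  X=2: 0.1096, 0.1808, 0.4741
Sum of the 9 terms: H(X,Y) = 2.6418 bits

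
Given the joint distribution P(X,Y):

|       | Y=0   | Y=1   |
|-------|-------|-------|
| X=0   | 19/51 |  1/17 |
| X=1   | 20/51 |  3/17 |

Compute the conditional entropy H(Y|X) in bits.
0.7560 bits

H(Y|X) = H(X,Y) - H(X)

H(X,Y) = -Σ_{x,y} P(x,y) log₂ P(x,y). Per-cell terms -P(x,y)·log₂P(x,y):
  X=0: 0.53070, 0.24044
  X=1: 0.52961, 0.44162
Sum of the 4 terms: H(X,Y) = 1.7424 bits

Marginal of X (row sums):
  P(X=0) = 19/51 + 1/17 = 22/51
  P(X=1) = 20/51 + 3/17 = 29/51
H(X) = -[(22/51)·log₂(22/51) + (29/51)·log₂(29/51)]
  = 0.52325 + 0.46312 = 0.9864 bits

H(Y|X) = H(X,Y) - H(X) = 1.7424 - 0.9864 = 0.7560 bits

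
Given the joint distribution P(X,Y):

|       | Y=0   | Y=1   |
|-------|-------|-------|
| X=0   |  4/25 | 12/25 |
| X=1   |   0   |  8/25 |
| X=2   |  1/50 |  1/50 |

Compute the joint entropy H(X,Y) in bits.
1.6831 bits

H(X,Y) = -Σ_{x,y} P(x,y) log₂ P(x,y). Per-cell terms -P(x,y)·log₂P(x,y):
  X=0: 0.4230, 0.5083
  X=1: 0.0000, 0.5260
  X=2: 0.1129, 0.1129
  (cells with P = 0 contribute 0)
Sum of the 6 terms: H(X,Y) = 1.6831 bits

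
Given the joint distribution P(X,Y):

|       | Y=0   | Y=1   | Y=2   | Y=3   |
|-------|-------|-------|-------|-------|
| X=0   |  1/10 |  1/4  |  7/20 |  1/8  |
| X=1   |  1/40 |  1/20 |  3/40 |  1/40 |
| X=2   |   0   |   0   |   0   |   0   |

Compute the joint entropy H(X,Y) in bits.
2.4998 bits

H(X,Y) = -Σ_{x,y} P(x,y) log₂ P(x,y). Per-cell terms -P(x,y)·log₂P(x,y):
  X=0: 0.33219, 0.50000, 0.53010, 0.37500
  X=1: 0.13305, 0.21610, 0.28027, 0.13305
  X=2: 0.00000, 0.00000, 0.00000, 0.00000
  (cells with P = 0 contribute 0)
Sum of the 12 terms: H(X,Y) = 2.4998 bits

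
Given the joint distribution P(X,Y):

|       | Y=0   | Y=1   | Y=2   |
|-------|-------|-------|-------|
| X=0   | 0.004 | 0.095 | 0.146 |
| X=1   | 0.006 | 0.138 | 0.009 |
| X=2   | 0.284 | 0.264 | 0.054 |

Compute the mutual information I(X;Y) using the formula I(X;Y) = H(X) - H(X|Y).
0.3349 bits

I(X;Y) = H(X) - H(X|Y)

Marginal of X (row sums):
  P(X=0) = 0.004 + 0.095 + 0.146 = 0.245
  P(X=1) = 0.006 + 0.138 + 0.009 = 0.153
  P(X=2) = 0.284 + 0.264 + 0.054 = 0.602
H(X) = -[0.245·log₂(0.245) + 0.153·log₂(0.153) + 0.602·log₂(0.602)]
  = 0.497141 + 0.414385 + 0.440763 = 1.352289 bits

Marginal of Y (column sums):
  P(Y=0) = 0.004 + 0.006 + 0.284 = 0.294
  P(Y=1) = 0.095 + 0.138 + 0.264 = 0.497
  P(Y=2) = 0.146 + 0.009 + 0.054 = 0.209
H(X|Y) = Σ_y P(y)·H(X|Y=y):
  Y=0: P(Y=0) = 0.294, P(X|Y=0) = (2/147, 1/49, 142/147) → H(X|Y=0) = 0.247162
  Y=1: P(Y=1) = 0.497, P(X|Y=1) = (95/497, 138/497, 264/497) → H(X|Y=1) = 1.454421
  Y=2: P(Y=2) = 0.209, P(X|Y=2) = (146/209, 9/209, 54/209) → H(X|Y=2) = 1.061390
H(X|Y) = 0.294·0.247162 + 0.497·1.454421 + 0.209·1.061390 = 1.017343 bits

I(X;Y) = H(X) - H(X|Y) = 1.352289 - 1.017343 = 0.3349 bits

Cross-check via I(X;Y) = H(X) + H(Y) - H(X,Y): computing H(Y) from the column sums and H(X,Y) from the 9 cells in the same way gives H(Y) = 1.492563 bits and H(X,Y) = 2.509906 bits, so
I(X;Y) = 1.352289 + 1.492563 - 2.509906 = 0.3349 bits ✓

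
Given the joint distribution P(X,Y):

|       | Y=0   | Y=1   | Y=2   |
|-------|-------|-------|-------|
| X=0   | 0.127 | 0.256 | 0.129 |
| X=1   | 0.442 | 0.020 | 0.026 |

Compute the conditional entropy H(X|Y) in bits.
0.6405 bits

H(X|Y) = H(X,Y) - H(Y)

H(X,Y) = -Σ_{x,y} P(x,y) log₂ P(x,y). Per-cell terms -P(x,y)·log₂P(x,y):
  X=0: 0.37809, 0.50324, 0.38114
  X=1: 0.52062, 0.11288, 0.13690
Sum of the 6 terms: H(X,Y) = 2.0329 bits

Marginal of Y (column sums):
  P(Y=0) = 0.127 + 0.442 = 0.569
  P(Y=1) = 0.256 + 0.020 = 0.276
  P(Y=2) = 0.129 + 0.026 = 0.155
H(Y) = -[0.569·log₂(0.569) + 0.276·log₂(0.276) + 0.155·log₂(0.155)]
  = 0.46288 + 0.51260 + 0.41690 = 1.3924 bits

H(X|Y) = H(X,Y) - H(Y) = 2.0329 - 1.3924 = 0.6405 bits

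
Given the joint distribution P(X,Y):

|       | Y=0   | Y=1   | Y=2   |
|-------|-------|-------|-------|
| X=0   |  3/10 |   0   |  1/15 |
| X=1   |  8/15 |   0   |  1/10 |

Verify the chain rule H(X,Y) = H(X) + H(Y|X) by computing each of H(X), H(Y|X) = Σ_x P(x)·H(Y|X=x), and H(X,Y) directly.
H(X) = 0.9481 bits, H(Y|X) = 0.6493 bits, H(X,Y) = 1.5974 bits

Marginal of X (row sums):
  P(X=0) = 3/10 + 0 + 1/15 = 11/30
  P(X=1) = 8/15 + 0 + 1/10 = 19/30
H(X) = -[(11/30)·log₂(11/30) + (19/30)·log₂(19/30)]
  = 0.53073 + 0.41734 = 0.9481 bits

H(Y|X) = Σ_x P(x)·H(Y|X=x):
  X=0: P(X=0) = 11/30, P(Y|X=0) = (9/11, 0, 2/11) → H(Y|X=0) = 0.68404
  X=1: P(X=1) = 19/30, P(Y|X=1) = (16/19, 0, 3/19) → H(Y|X=1) = 0.62925
H(Y|X) = (11/30)·0.68404 + (19/30)·0.62925 = 0.6493 bits

H(X,Y) = -Σ_{x,y} P(x,y) log₂ P(x,y). Per-cell terms -P(x,y)·log₂P(x,y):
  X=0: 0.52109, 0.00000, 0.26046
  X=1: 0.48367, 0.00000, 0.33219
  (cells with P = 0 contribute 0)
Sum of the 6 terms: H(X,Y) = 1.5974 bits

Chain rule check:
  H(X) + H(Y|X) = 0.9481 + 0.6493 = 1.5974 bits
  H(X,Y) = 1.5974 bits
✓ Chain rule verified.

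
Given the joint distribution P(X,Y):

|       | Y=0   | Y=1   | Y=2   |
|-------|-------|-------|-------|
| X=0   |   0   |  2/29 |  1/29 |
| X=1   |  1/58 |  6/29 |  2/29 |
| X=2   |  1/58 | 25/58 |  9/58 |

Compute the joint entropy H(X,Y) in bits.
2.3124 bits

H(X,Y) = -Σ_{x,y} P(x,y) log₂ P(x,y). Per-cell terms -P(x,y)·log₂P(x,y):
  X=0: 0.0000, 0.2661, 0.1675
  X=1: 0.1010, 0.4703, 0.2661
  X=2: 0.1010, 0.5233, 0.4171
  (cells with P = 0 contribute 0)
Sum of the 9 terms: H(X,Y) = 2.3124 bits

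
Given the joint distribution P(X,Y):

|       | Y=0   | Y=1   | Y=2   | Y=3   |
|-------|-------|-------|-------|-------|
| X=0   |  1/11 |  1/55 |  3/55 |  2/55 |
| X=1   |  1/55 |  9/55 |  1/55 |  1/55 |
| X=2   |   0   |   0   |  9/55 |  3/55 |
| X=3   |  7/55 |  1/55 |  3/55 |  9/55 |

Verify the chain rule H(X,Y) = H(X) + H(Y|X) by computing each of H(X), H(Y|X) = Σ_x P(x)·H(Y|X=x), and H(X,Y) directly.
H(X) = 1.9535 bits, H(Y|X) = 1.4076 bits, H(X,Y) = 3.3611 bits

Marginal of X (row sums):
  P(X=0) = 1/11 + 1/55 + 3/55 + 2/55 = 1/5
  P(X=1) = 1/55 + 9/55 + 1/55 + 1/55 = 12/55
  P(X=2) = 0 + 0 + 9/55 + 3/55 = 12/55
  P(X=3) = 7/55 + 1/55 + 3/55 + 9/55 = 4/11
H(X) = -[(1/5)·log₂(1/5) + (12/55)·log₂(12/55) + (12/55)·log₂(12/55) + (4/11)·log₂(4/11)]
  = 0.46439 + 0.47921 + 0.47921 + 0.53070 = 1.9535 bits

H(Y|X) = Σ_x P(x)·H(Y|X=x):
  X=0: P(X=0) = 1/5, P(Y|X=0) = (5/11, 1/11, 3/11, 2/11) → H(Y|X=0) = 1.78993
  X=1: P(X=1) = 12/55, P(Y|X=1) = (1/12, 3/4, 1/12, 1/12) → H(Y|X=1) = 1.20752
  X=2: P(X=2) = 12/55, P(Y|X=2) = (0, 0, 3/4, 1/4) → H(Y|X=2) = 0.81128
  X=3: P(X=3) = 4/11, P(Y|X=3) = (7/20, 1/20, 3/20, 9/20) → H(Y|X=3) = 1.67514
H(Y|X) = (1/5)·1.78993 + (12/55)·1.20752 + (12/55)·0.81128 + (4/11)·1.67514 = 1.4076 bits

H(X,Y) = -Σ_{x,y} P(x,y) log₂ P(x,y). Per-cell terms -P(x,y)·log₂P(x,y):
  X=0: 0.31449, 0.10512, 0.22889, 0.17387
  X=1: 0.10512, 0.42733, 0.10512, 0.10512
  X=2: 0.00000, 0.00000, 0.42733, 0.22889
  X=3: 0.37851, 0.10512, 0.22889, 0.42733
  (cells with P = 0 contribute 0)
Sum of the 16 terms: H(X,Y) = 3.3611 bits

Chain rule check:
  H(X) + H(Y|X) = 1.9535 + 1.4076 = 3.3611 bits
  H(X,Y) = 3.3611 bits
✓ Chain rule verified.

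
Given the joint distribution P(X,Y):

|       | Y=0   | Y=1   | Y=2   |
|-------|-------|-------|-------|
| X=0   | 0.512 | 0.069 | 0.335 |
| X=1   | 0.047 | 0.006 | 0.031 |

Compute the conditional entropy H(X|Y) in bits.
0.4161 bits

H(X|Y) = H(X,Y) - H(Y)

H(X,Y) = -Σ_{x,y} P(x,y) log₂ P(x,y). Per-cell terms -P(x,y)·log₂P(x,y):
  X=0: 0.49448, 0.26615, 0.52855
  X=1: 0.20733, 0.04428, 0.15536
Sum of the 6 terms: H(X,Y) = 1.69615 bits

Marginal of Y (column sums):
  P(Y=0) = 0.512 + 0.047 = 0.559
  P(Y=1) = 0.069 + 0.006 = 0.075
  P(Y=2) = 0.335 + 0.031 = 0.366
H(Y) = -[0.559·log₂(0.559) + 0.075·log₂(0.075) + 0.366·log₂(0.366)]
  = 0.46905 + 0.28027 + 0.53073 = 1.28005 bits

H(X|Y) = H(X,Y) - H(Y) = 1.69615 - 1.28005 = 0.4161 bits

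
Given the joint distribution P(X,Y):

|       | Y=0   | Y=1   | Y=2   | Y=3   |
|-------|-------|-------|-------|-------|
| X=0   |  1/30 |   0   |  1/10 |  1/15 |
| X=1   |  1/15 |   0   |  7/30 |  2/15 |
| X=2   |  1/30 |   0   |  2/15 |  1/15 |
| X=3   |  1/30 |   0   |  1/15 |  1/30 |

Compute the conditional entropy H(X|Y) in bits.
1.8578 bits

H(X|Y) = H(X,Y) - H(Y)

H(X,Y) = -Σ_{x,y} P(x,y) log₂ P(x,y). Per-cell terms -P(x,y)·log₂P(x,y):
  X=0: 0.1635630, 0.0000000, 0.3321928, 0.2604594
  X=1: 0.2604594, 0.0000000, 0.4898917, 0.3875854
  X=2: 0.1635630, 0.0000000, 0.3875854, 0.2604594
  X=3: 0.1635630, 0.0000000, 0.2604594, 0.1635630
  (cells with P = 0 contribute 0)
Sum of the 16 terms: H(X,Y) = 3.293345 bits

Marginal of Y (column sums):
  P(Y=0) = 1/30 + 1/15 + 1/30 + 1/30 = 1/6
  P(Y=1) = 0 + 0 + 0 + 0 = 0
  P(Y=2) = 1/10 + 7/30 + 2/15 + 1/15 = 8/15
  P(Y=3) = 1/15 + 2/15 + 1/15 + 1/30 = 3/10
H(Y) = -[(1/6)·log₂(1/6) + (8/15)·log₂(8/15) + (3/10)·log₂(3/10)]   (outcomes with P = 0 contribute 0)
  = 0.4308271 + 0.4836750 + 0.5210897 = 1.435592 bits

H(X|Y) = H(X,Y) - H(Y) = 3.293345 - 1.435592 = 1.8578 bits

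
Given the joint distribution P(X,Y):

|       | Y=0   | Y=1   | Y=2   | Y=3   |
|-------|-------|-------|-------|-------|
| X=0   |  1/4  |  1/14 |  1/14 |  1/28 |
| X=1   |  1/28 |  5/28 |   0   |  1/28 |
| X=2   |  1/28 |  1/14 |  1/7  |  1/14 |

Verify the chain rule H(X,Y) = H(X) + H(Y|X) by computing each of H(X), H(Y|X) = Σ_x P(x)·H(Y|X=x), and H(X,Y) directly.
H(X) = 1.5502 bits, H(Y|X) = 1.5693 bits, H(X,Y) = 3.1195 bits

Marginal of X (row sums):
  P(X=0) = 1/4 + 1/14 + 1/14 + 1/28 = 3/7
  P(X=1) = 1/28 + 5/28 + 0 + 1/28 = 1/4
  P(X=2) = 1/28 + 1/14 + 1/7 + 1/14 = 9/28
H(X) = -[(3/7)·log₂(3/7) + (1/4)·log₂(1/4) + (9/28)·log₂(9/28)]
  = 0.523882 + 0.500000 + 0.526317 = 1.5502 bits

H(Y|X) = Σ_x P(x)·H(Y|X=x):
  X=0: P(X=0) = 3/7, P(Y|X=0) = (7/12, 1/6, 1/6, 1/12) → H(Y|X=0) = 1.614005
  X=1: P(X=1) = 1/4, P(Y|X=1) = (1/7, 5/7, 0, 1/7) → H(Y|X=1) = 1.148835
  X=2: P(X=2) = 9/28, P(Y|X=2) = (1/9, 2/9, 4/9, 2/9) → H(Y|X=2) = 1.836592
H(Y|X) = (3/7)·1.614005 + (1/4)·1.148835 + (9/28)·1.836592 = 1.5693 bits

H(X,Y) = -Σ_{x,y} P(x,y) log₂ P(x,y). Per-cell terms -P(x,y)·log₂P(x,y):
  X=0: 0.500000, 0.271954, 0.271954, 0.171691
  X=1: 0.171691, 0.443826, 0.000000, 0.171691
  X=2: 0.171691, 0.271954, 0.401051, 0.271954
  (cells with P = 0 contribute 0)
Sum of the 12 terms: H(X,Y) = 3.1195 bits

Chain rule check:
  H(X) + H(Y|X) = 1.5502 + 1.5693 = 3.1195 bits
  H(X,Y) = 3.1195 bits
✓ Chain rule verified.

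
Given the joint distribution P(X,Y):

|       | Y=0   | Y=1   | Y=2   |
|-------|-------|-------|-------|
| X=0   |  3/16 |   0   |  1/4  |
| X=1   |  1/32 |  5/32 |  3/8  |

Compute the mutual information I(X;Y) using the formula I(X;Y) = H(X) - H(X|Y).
0.2524 bits

I(X;Y) = H(X) - H(X|Y)

Marginal of X (row sums):
  P(X=0) = 3/16 + 0 + 1/4 = 7/16
  P(X=1) = 1/32 + 5/32 + 3/8 = 9/16
H(X) = -[(7/16)·log₂(7/16) + (9/16)·log₂(9/16)]
  = 0.5218 + 0.4669 = 0.9887 bits

Marginal of Y (column sums):
  P(Y=0) = 3/16 + 1/32 = 7/32
  P(Y=1) = 0 + 5/32 = 5/32
  P(Y=2) = 1/4 + 3/8 = 5/8
H(X|Y) = Σ_y P(y)·H(X|Y=y):
  Y=0: P(Y=0) = 7/32, P(X|Y=0) = (6/7, 1/7) → H(X|Y=0) = 0.5917
  Y=1: P(Y=1) = 5/32, P(X|Y=1) = (0, 1) → H(X|Y=1) = 0.0000
  Y=2: P(Y=2) = 5/8, P(X|Y=2) = (2/5, 3/5) → H(X|Y=2) = 0.9710
H(X|Y) = (7/32)·0.5917 + (5/32)·0.0000 + (5/8)·0.9710 = 0.7363 bits

I(X;Y) = H(X) - H(X|Y) = 0.9887 - 0.7363 = 0.2524 bits

Cross-check via I(X;Y) = H(X) + H(Y) - H(X,Y): computing H(Y) from the column sums and H(X,Y) from the 6 cells in the same way gives H(Y) = 1.3219 bits and H(X,Y) = 2.0582 bits, so
I(X;Y) = 0.9887 + 1.3219 - 2.0582 = 0.2524 bits ✓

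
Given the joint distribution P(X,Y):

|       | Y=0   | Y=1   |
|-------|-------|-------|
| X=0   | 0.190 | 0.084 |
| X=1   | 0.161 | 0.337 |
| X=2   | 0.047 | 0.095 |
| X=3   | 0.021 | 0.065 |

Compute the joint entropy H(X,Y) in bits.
2.6117 bits

H(X,Y) = -Σ_{x,y} P(x,y) log₂ P(x,y). Per-cell terms -P(x,y)·log₂P(x,y):
  X=0: 0.45523, 0.30017
  X=1: 0.42421, 0.52881
  X=2: 0.20733, 0.32261
  X=3: 0.11704, 0.25632
Sum of the 8 terms: H(X,Y) = 2.6117 bits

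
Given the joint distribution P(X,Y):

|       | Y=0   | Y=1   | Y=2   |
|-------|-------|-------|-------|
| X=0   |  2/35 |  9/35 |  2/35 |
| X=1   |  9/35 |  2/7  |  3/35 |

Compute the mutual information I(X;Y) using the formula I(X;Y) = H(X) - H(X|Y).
0.0563 bits

I(X;Y) = H(X) - H(X|Y)

Marginal of X (row sums):
  P(X=0) = 2/35 + 9/35 + 2/35 = 13/35
  P(X=1) = 9/35 + 2/7 + 3/35 = 22/35
H(X) = -[(13/35)·log₂(13/35) + (22/35)·log₂(22/35)]
  = 0.53071 + 0.42105 = 0.9518 bits

Marginal of Y (column sums):
  P(Y=0) = 2/35 + 9/35 = 11/35
  P(Y=1) = 9/35 + 2/7 = 19/35
  P(Y=2) = 2/35 + 3/35 = 1/7
H(X|Y) = Σ_y P(y)·H(X|Y=y):
  Y=0: P(Y=0) = 11/35, P(X|Y=0) = (2/11, 9/11) → H(X|Y=0) = 0.68404
  Y=1: P(Y=1) = 19/35, P(X|Y=1) = (9/19, 10/19) → H(X|Y=1) = 0.99800
  Y=2: P(Y=2) = 1/7, P(X|Y=2) = (2/5, 3/5) → H(X|Y=2) = 0.97095
H(X|Y) = (11/35)·0.68404 + (19/35)·0.99800 + (1/7)·0.97095 = 0.8955 bits

I(X;Y) = H(X) - H(X|Y) = 0.9518 - 0.8955 = 0.0563 bits

Cross-check via I(X;Y) = H(X) + H(Y) - H(X,Y): computing H(Y) from the column sums and H(X,Y) from the 6 cells in the same way gives H(Y) = 1.4043 bits and H(X,Y) = 2.2998 bits, so
I(X;Y) = 0.9518 + 1.4043 - 2.2998 = 0.0563 bits ✓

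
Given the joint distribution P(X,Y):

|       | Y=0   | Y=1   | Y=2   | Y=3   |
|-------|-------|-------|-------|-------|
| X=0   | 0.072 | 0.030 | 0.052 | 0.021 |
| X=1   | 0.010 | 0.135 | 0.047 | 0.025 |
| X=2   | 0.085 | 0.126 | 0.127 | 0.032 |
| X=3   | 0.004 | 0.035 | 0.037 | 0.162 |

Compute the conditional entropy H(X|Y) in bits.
1.6153 bits

H(X|Y) = H(X,Y) - H(Y)

H(X,Y) = -Σ_{x,y} P(x,y) log₂ P(x,y). Per-cell terms -P(x,y)·log₂P(x,y):
  X=0: 0.2733, 0.1518, 0.2218, 0.1170
  X=1: 0.0664, 0.3900, 0.2073, 0.1330
  X=2: 0.3023, 0.3766, 0.3781, 0.1589
  X=3: 0.0319, 0.1693, 0.1760, 0.4254
Sum of the 16 terms: H(X,Y) = 3.5791 bits

Marginal of Y (column sums):
  P(Y=0) = 0.072 + 0.010 + 0.085 + 0.004 = 0.171
  P(Y=1) = 0.030 + 0.135 + 0.126 + 0.035 = 0.326
  P(Y=2) = 0.052 + 0.047 + 0.127 + 0.037 = 0.263
  P(Y=3) = 0.021 + 0.025 + 0.032 + 0.162 = 0.240
H(Y) = -[0.171·log₂(0.171) + 0.326·log₂(0.326) + 0.263·log₂(0.263) + 0.240·log₂(0.240)]
  = 0.4357 + 0.5272 + 0.5068 + 0.4941 = 1.9638 bits

H(X|Y) = H(X,Y) - H(Y) = 3.5791 - 1.9638 = 1.6153 bits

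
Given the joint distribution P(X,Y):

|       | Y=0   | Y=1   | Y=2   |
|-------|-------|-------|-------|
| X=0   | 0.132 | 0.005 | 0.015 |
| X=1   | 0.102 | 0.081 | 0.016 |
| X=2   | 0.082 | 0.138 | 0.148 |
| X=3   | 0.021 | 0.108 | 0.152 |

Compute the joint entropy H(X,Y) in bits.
3.2148 bits

H(X,Y) = -Σ_{x,y} P(x,y) log₂ P(x,y). Per-cell terms -P(x,y)·log₂P(x,y):
  X=0: 0.3856, 0.0382, 0.0909
  X=1: 0.3359, 0.2937, 0.0955
  X=2: 0.2959, 0.3943, 0.4079
  X=3: 0.1170, 0.3468, 0.4131
Sum of the 12 terms: H(X,Y) = 3.2148 bits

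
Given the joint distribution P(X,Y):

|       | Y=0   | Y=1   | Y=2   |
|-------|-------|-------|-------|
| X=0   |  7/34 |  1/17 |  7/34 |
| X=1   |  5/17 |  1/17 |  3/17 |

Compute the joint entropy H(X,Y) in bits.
2.3806 bits

H(X,Y) = -Σ_{x,y} P(x,y) log₂ P(x,y). Per-cell terms -P(x,y)·log₂P(x,y):
  X=0: 0.46943, 0.24044, 0.46943
  X=1: 0.51927, 0.24044, 0.44162
Sum of the 6 terms: H(X,Y) = 2.3806 bits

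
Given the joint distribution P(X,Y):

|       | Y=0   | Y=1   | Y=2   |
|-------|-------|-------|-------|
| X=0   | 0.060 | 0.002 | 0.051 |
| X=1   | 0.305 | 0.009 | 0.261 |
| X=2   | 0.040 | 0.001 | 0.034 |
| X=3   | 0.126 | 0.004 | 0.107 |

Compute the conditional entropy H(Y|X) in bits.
1.0978 bits

H(Y|X) = H(X,Y) - H(X)

H(X,Y) = -Σ_{x,y} P(x,y) log₂ P(x,y). Per-cell terms -P(x,y)·log₂P(x,y):
  X=0: 0.2435336, 0.0179316, 0.2189613
  X=1: 0.5225012, 0.0611627, 0.5057862
  X=2: 0.1857542, 0.0099658, 0.1658629
  X=3: 0.3765515, 0.0318631, 0.3450020
Sum of the 12 terms: H(X,Y) = 2.684876 bits

Marginal of X (row sums):
  P(X=0) = 0.060 + 0.002 + 0.051 = 0.113
  P(X=1) = 0.305 + 0.009 + 0.261 = 0.575
  P(X=2) = 0.040 + 0.001 + 0.034 = 0.075
  P(X=3) = 0.126 + 0.004 + 0.107 = 0.237
H(X) = -[0.113·log₂(0.113) + 0.575·log₂(0.575) + 0.075·log₂(0.075) + 0.237·log₂(0.237)]
  = 0.3554534 + 0.4590605 + 0.2802724 + 0.4922587 = 1.587045 bits

H(Y|X) = H(X,Y) - H(X) = 2.684876 - 1.587045 = 1.0978 bits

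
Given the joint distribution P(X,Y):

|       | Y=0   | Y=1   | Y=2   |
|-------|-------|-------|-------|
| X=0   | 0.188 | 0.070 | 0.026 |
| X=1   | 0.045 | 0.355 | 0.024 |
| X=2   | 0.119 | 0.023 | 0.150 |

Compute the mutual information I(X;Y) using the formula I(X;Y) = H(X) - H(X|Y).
0.4520 bits

I(X;Y) = H(X) - H(X|Y)

Marginal of X (row sums):
  P(X=0) = 0.188 + 0.070 + 0.026 = 0.284
  P(X=1) = 0.045 + 0.355 + 0.024 = 0.424
  P(X=2) = 0.119 + 0.023 + 0.150 = 0.292
H(X) = -[0.284·log₂(0.284) + 0.424·log₂(0.424) + 0.292·log₂(0.292)]
  = 0.51575 + 0.52485 + 0.51858 = 1.5592 bits

Marginal of Y (column sums):
  P(Y=0) = 0.188 + 0.045 + 0.119 = 0.352
  P(Y=1) = 0.070 + 0.355 + 0.023 = 0.448
  P(Y=2) = 0.026 + 0.024 + 0.150 = 0.200
H(X|Y) = Σ_y P(y)·H(X|Y=y):
  Y=0: P(Y=0) = 0.352, P(X|Y=0) = (47/88, 45/352, 119/352) → H(X|Y=0) = 1.39159
  Y=1: P(Y=1) = 0.448, P(X|Y=1) = (5/32, 355/448, 23/448) → H(X|Y=1) = 0.90437
  Y=2: P(Y=2) = 0.200, P(X|Y=2) = (13/100, 3/25, 3/4) → H(X|Y=2) = 1.06099
H(X|Y) = 0.352·1.39159 + 0.448·0.90437 + 0.200·1.06099 = 1.1072 bits

I(X;Y) = H(X) - H(X|Y) = 1.5592 - 1.1072 = 0.4520 bits

Cross-check via I(X;Y) = H(X) + H(Y) - H(X,Y): computing H(Y) from the column sums and H(X,Y) from the 9 cells in the same way gives H(Y) = 1.5136 bits and H(X,Y) = 2.6208 bits, so
I(X;Y) = 1.5592 + 1.5136 - 2.6208 = 0.4520 bits ✓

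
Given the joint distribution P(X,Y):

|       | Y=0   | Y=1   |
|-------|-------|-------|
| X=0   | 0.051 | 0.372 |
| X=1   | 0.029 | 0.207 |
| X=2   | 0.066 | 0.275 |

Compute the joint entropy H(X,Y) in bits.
2.1392 bits

H(X,Y) = -Σ_{x,y} P(x,y) log₂ P(x,y). Per-cell terms -P(x,y)·log₂P(x,y):
  X=0: 0.2190, 0.5307
  X=1: 0.1481, 0.4704
  X=2: 0.2588, 0.5122
Sum of the 6 terms: H(X,Y) = 2.1392 bits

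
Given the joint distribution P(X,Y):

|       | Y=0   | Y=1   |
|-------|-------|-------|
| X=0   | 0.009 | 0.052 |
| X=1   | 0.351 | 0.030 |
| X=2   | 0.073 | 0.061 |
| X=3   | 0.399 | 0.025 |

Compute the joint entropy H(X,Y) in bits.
2.1486 bits

H(X,Y) = -Σ_{x,y} P(x,y) log₂ P(x,y). Per-cell terms -P(x,y)·log₂P(x,y):
  X=0: 0.0612, 0.2218
  X=1: 0.5302, 0.1518
  X=2: 0.2756, 0.2461
  X=3: 0.5289, 0.1330
Sum of the 8 terms: H(X,Y) = 2.1486 bits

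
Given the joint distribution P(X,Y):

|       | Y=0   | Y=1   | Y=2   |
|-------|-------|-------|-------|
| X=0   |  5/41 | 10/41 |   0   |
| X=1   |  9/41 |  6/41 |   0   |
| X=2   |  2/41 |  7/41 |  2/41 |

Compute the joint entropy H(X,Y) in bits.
2.6132 bits

H(X,Y) = -Σ_{x,y} P(x,y) log₂ P(x,y). Per-cell terms -P(x,y)·log₂P(x,y):
  X=0: 0.3702, 0.4965, 0.0000
  X=1: 0.4802, 0.4057, 0.0000
  X=2: 0.2126, 0.4354, 0.2126
  (cells with P = 0 contribute 0)
Sum of the 9 terms: H(X,Y) = 2.6132 bits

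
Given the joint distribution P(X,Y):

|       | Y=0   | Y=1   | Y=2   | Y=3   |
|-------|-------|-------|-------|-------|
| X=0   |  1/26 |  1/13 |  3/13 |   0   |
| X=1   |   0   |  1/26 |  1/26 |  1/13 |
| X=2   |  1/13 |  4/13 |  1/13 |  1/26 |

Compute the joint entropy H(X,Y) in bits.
2.8731 bits

H(X,Y) = -Σ_{x,y} P(x,y) log₂ P(x,y). Per-cell terms -P(x,y)·log₂P(x,y):
  X=0: 0.180786, 0.284649, 0.488187, 0.000000
  X=1: 0.000000, 0.180786, 0.180786, 0.284649
  X=2: 0.284649, 0.523212, 0.284649, 0.180786
  (cells with P = 0 contribute 0)
Sum of the 12 terms: H(X,Y) = 2.8731 bits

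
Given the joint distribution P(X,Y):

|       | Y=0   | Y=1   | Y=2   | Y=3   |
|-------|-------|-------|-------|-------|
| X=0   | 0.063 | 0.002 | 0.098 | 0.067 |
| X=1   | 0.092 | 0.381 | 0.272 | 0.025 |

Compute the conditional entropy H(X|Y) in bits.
0.5553 bits

H(X|Y) = H(X,Y) - H(Y)

H(X,Y) = -Σ_{x,y} P(x,y) log₂ P(x,y). Per-cell terms -P(x,y)·log₂P(x,y):
  X=0: 0.2513, 0.0179, 0.3284, 0.2613
  X=1: 0.3167, 0.5304, 0.5109, 0.1330
Sum of the 8 terms: H(X,Y) = 2.3499 bits

Marginal of Y (column sums):
  P(Y=0) = 0.063 + 0.092 = 0.155
  P(Y=1) = 0.002 + 0.381 = 0.383
  P(Y=2) = 0.098 + 0.272 = 0.370
  P(Y=3) = 0.067 + 0.025 = 0.092
H(Y) = -[0.155·log₂(0.155) + 0.383·log₂(0.383) + 0.370·log₂(0.370) + 0.092·log₂(0.092)]
  = 0.4169 + 0.5303 + 0.5307 + 0.3167 = 1.7946 bits

H(X|Y) = H(X,Y) - H(Y) = 2.3499 - 1.7946 = 0.5553 bits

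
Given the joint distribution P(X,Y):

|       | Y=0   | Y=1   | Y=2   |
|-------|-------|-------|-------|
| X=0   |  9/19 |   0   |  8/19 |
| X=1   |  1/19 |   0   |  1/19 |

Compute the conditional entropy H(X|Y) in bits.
0.4852 bits

H(X|Y) = H(X,Y) - H(Y)

H(X,Y) = -Σ_{x,y} P(x,y) log₂ P(x,y). Per-cell terms -P(x,y)·log₂P(x,y):
  X=0: 0.5106, 0.0000, 0.5254
  X=1: 0.2236, 0.0000, 0.2236
  (cells with P = 0 contribute 0)
Sum of the 6 terms: H(X,Y) = 1.4832 bits

Marginal of Y (column sums):
  P(Y=0) = 9/19 + 1/19 = 10/19
  P(Y=1) = 0 + 0 = 0
  P(Y=2) = 8/19 + 1/19 = 9/19
H(Y) = -[(10/19)·log₂(10/19) + (9/19)·log₂(9/19)]   (outcomes with P = 0 contribute 0)
  = 0.4874 + 0.5106 = 0.9980 bits

H(X|Y) = H(X,Y) - H(Y) = 1.4832 - 0.9980 = 0.4852 bits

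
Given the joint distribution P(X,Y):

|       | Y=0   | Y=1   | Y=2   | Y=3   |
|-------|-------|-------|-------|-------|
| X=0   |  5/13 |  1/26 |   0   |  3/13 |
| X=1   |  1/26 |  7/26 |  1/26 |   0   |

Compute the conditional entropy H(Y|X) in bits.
1.1398 bits

H(Y|X) = H(X,Y) - H(X)

H(X,Y) = -Σ_{x,y} P(x,y) log₂ P(x,y). Per-cell terms -P(x,y)·log₂P(x,y):
  X=0: 0.53020, 0.18079, 0.00000, 0.48819
  X=1: 0.18079, 0.50968, 0.18079, 0.00000
  (cells with P = 0 contribute 0)
Sum of the 8 terms: H(X,Y) = 2.0704 bits

Marginal of X (row sums):
  P(X=0) = 5/13 + 1/26 + 0 + 3/13 = 17/26
  P(X=1) = 1/26 + 7/26 + 1/26 + 0 = 9/26
H(X) = -[(17/26)·log₂(17/26) + (9/26)·log₂(9/26)]
  = 0.40079 + 0.52979 = 0.9306 bits

H(Y|X) = H(X,Y) - H(X) = 2.0704 - 0.9306 = 1.1398 bits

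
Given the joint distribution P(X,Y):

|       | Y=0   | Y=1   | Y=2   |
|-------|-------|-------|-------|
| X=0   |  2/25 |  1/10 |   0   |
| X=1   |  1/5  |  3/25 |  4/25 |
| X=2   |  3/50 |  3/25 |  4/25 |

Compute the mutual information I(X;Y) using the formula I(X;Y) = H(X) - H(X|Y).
0.1553 bits

I(X;Y) = H(X) - H(X|Y)

Marginal of X (row sums):
  P(X=0) = 2/25 + 1/10 + 0 = 9/50
  P(X=1) = 1/5 + 3/25 + 4/25 = 12/25
  P(X=2) = 3/50 + 3/25 + 4/25 = 17/50
H(X) = -[(9/50)·log₂(9/50) + (12/25)·log₂(12/25) + (17/50)·log₂(17/50)]
  = 0.44531 + 0.50827 + 0.52917 = 1.48275 bits

Marginal of Y (column sums):
  P(Y=0) = 2/25 + 1/5 + 3/50 = 17/50
  P(Y=1) = 1/10 + 3/25 + 3/25 = 17/50
  P(Y=2) = 0 + 4/25 + 4/25 = 8/25
H(X|Y) = Σ_y P(y)·H(X|Y=y):
  Y=0: P(Y=0) = 17/50, P(X|Y=0) = (4/17, 10/17, 3/17) → H(X|Y=0) = 1.38310
  Y=1: P(Y=1) = 17/50, P(X|Y=1) = (5/17, 6/17, 6/17) → H(X|Y=1) = 1.57986
  Y=2: P(Y=2) = 8/25, P(X|Y=2) = (0, 1/2, 1/2) → H(X|Y=2) = 1.00000
H(X|Y) = (17/50)·1.38310 + (17/50)·1.57986 + (8/25)·1.00000 = 1.32741 bits

I(X;Y) = H(X) - H(X|Y) = 1.48275 - 1.32741 = 0.1553 bits

Cross-check via I(X;Y) = H(X) + H(Y) - H(X,Y): computing H(Y) from the column sums and H(X,Y) from the 9 cells in the same way gives H(Y) = 1.58438 bits and H(X,Y) = 2.91179 bits, so
I(X;Y) = 1.48275 + 1.58438 - 2.91179 = 0.1553 bits ✓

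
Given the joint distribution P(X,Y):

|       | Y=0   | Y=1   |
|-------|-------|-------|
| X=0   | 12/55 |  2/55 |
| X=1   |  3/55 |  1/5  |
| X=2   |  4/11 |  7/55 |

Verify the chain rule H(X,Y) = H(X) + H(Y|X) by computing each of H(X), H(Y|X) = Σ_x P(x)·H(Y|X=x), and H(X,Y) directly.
H(X) = 1.5089 bits, H(Y|X) = 0.7467 bits, H(X,Y) = 2.2556 bits

Marginal of X (row sums):
  P(X=0) = 12/55 + 2/55 = 14/55
  P(X=1) = 3/55 + 1/5 = 14/55
  P(X=2) = 4/11 + 7/55 = 27/55
H(X) = -[(14/55)·log₂(14/55) + (14/55)·log₂(14/55) + (27/55)·log₂(27/55)]
  = 0.5025 + 0.5025 + 0.5039 = 1.5089 bits

H(Y|X) = Σ_x P(x)·H(Y|X=x):
  X=0: P(X=0) = 14/55, P(Y|X=0) = (6/7, 1/7) → H(Y|X=0) = 0.5917
  X=1: P(X=1) = 14/55, P(Y|X=1) = (3/14, 11/14) → H(Y|X=1) = 0.7496
  X=2: P(X=2) = 27/55, P(Y|X=2) = (20/27, 7/27) → H(Y|X=2) = 0.8256
H(Y|X) = (14/55)·0.5917 + (14/55)·0.7496 + (27/55)·0.8256 = 0.7467 bits

H(X,Y) = -Σ_{x,y} P(x,y) log₂ P(x,y). Per-cell terms -P(x,y)·log₂P(x,y):
  X=0: 0.4792, 0.1739
  X=1: 0.2289, 0.4644
  X=2: 0.5307, 0.3785
Sum of the 6 terms: H(X,Y) = 2.2556 bits

Chain rule check:
  H(X) + H(Y|X) = 1.5089 + 0.7467 = 2.2556 bits
  H(X,Y) = 2.2556 bits
✓ Chain rule verified.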